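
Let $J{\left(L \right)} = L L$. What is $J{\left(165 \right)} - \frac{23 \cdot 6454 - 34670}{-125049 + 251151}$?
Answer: $\frac{572168863}{21017} \approx 27224.0$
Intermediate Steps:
$J{\left(L \right)} = L^{2}$
$J{\left(165 \right)} - \frac{23 \cdot 6454 - 34670}{-125049 + 251151} = 165^{2} - \frac{23 \cdot 6454 - 34670}{-125049 + 251151} = 27225 - \frac{148442 - 34670}{126102} = 27225 - 113772 \cdot \frac{1}{126102} = 27225 - \frac{18962}{21017} = \frac{572168863}{21017}$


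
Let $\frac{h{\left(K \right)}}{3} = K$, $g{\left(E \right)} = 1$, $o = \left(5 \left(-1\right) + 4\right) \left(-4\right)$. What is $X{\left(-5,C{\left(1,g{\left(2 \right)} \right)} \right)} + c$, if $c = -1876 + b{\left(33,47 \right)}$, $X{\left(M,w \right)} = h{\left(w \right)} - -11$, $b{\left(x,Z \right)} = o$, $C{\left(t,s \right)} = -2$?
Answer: $-1867$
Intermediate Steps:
$o = 4$ ($o = \left(-5 + 4\right) \left(-4\right) = \left(-1\right) \left(-4\right) = 4$)
$b{\left(x,Z \right)} = 4$
$h{\left(K \right)} = 3 K$
$X{\left(M,w \right)} = 11 + 3 w$ ($X{\left(M,w \right)} = 3 w - -11 = 3 w + 11 = 11 + 3 w$)
$c = -1872$ ($c = -1876 + 4 = -1872$)
$X{\left(-5,C{\left(1,g{\left(2 \right)} \right)} \right)} + c = \left(11 + 3 \left(-2\right)\right) - 1872 = \left(11 - 6\right) - 1872 = 5 - 1872 = -1867$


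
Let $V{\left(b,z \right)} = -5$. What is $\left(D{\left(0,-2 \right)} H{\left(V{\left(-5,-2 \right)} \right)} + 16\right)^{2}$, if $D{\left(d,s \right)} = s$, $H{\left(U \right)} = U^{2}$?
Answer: $1156$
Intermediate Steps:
$\left(D{\left(0,-2 \right)} H{\left(V{\left(-5,-2 \right)} \right)} + 16\right)^{2} = \left(- 2 \left(-5\right)^{2} + 16\right)^{2} = \left(\left(-2\right) 25 + 16\right)^{2} = \left(-50 + 16\right)^{2} = \left(-34\right)^{2} = 1156$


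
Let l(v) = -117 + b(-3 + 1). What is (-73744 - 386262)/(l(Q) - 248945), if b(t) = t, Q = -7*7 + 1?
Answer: 230003/124532 ≈ 1.8469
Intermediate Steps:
Q = -48 (Q = -49 + 1 = -48)
l(v) = -119 (l(v) = -117 + (-3 + 1) = -117 - 2 = -119)
(-73744 - 386262)/(l(Q) - 248945) = (-73744 - 386262)/(-119 - 248945) = -460006/(-249064) = -460006*(-1/249064) = 230003/124532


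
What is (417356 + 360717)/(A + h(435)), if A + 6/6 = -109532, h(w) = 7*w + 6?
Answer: -778073/106482 ≈ -7.3071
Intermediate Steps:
h(w) = 6 + 7*w
A = -109533 (A = -1 - 109532 = -109533)
(417356 + 360717)/(A + h(435)) = (417356 + 360717)/(-109533 + (6 + 7*435)) = 778073/(-109533 + (6 + 3045)) = 778073/(-109533 + 3051) = 778073/(-106482) = 778073*(-1/106482) = -778073/106482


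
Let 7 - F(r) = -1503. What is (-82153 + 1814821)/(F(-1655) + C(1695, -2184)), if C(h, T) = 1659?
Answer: 1732668/3169 ≈ 546.76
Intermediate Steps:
F(r) = 1510 (F(r) = 7 - 1*(-1503) = 7 + 1503 = 1510)
(-82153 + 1814821)/(F(-1655) + C(1695, -2184)) = (-82153 + 1814821)/(1510 + 1659) = 1732668/3169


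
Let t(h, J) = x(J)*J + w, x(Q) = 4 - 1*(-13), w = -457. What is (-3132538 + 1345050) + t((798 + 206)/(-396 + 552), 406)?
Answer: -1781043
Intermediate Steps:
x(Q) = 17 (x(Q) = 4 + 13 = 17)
t(h, J) = -457 + 17*J (t(h, J) = 17*J - 457 = -457 + 17*J)
(-3132538 + 1345050) + t((798 + 206)/(-396 + 552), 406) = (-3132538 + 1345050) + (-457 + 17*406) = -1787488 + (-457 + 6902) = -1787488 + 6445 = -1781043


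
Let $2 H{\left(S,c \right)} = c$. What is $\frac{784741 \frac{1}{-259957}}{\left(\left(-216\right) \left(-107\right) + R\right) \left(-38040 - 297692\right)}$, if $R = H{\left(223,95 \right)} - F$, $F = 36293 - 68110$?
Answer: $\frac{784741}{4798122610557186} \approx 1.6355 \cdot 10^{-10}$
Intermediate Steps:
$F = -31817$ ($F = 36293 - 68110 = -31817$)
$H{\left(S,c \right)} = \frac{c}{2}$
$R = \frac{63729}{2}$ ($R = \frac{1}{2} \cdot 95 - -31817 = \frac{95}{2} + 31817 = \frac{63729}{2} \approx 31865.0$)
$\frac{784741 \frac{1}{-259957}}{\left(\left(-216\right) \left(-107\right) + R\right) \left(-38040 - 297692\right)} = \frac{784741 \frac{1}{-259957}}{\left(\left(-216\right) \left(-107\right) + \frac{63729}{2}\right) \left(-38040 - 297692\right)} = \frac{784741 \left(- \frac{1}{259957}\right)}{\left(23112 + \frac{63729}{2}\right) \left(-335732\right)} = - \frac{784741}{259957 \cdot \frac{109953}{2} \left(-335732\right)} = - \frac{784741}{259957 \left(-18457370298\right)} = \left(- \frac{784741}{259957}\right) \left(- \frac{1}{18457370298}\right) = \frac{784741}{4798122610557186}$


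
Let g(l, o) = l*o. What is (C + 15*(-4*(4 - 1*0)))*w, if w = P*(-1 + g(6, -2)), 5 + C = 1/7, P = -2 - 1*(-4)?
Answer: 44564/7 ≈ 6366.3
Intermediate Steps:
P = 2 (P = -2 + 4 = 2)
C = -34/7 (C = -5 + 1/7 = -5 + ⅐ = -34/7 ≈ -4.8571)
w = -26 (w = 2*(-1 + 6*(-2)) = 2*(-1 - 12) = 2*(-13) = -26)
(C + 15*(-4*(4 - 1*0)))*w = (-34/7 + 15*(-4*(4 - 1*0)))*(-26) = (-34/7 + 15*(-4*(4 + 0)))*(-26) = (-34/7 + 15*(-4*4))*(-26) = (-34/7 + 15*(-16))*(-26) = (-34/7 - 240)*(-26) = -1714/7*(-26) = 44564/7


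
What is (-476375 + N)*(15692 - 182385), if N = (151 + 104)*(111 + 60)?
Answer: 72139729610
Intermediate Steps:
N = 43605 (N = 255*171 = 43605)
(-476375 + N)*(15692 - 182385) = (-476375 + 43605)*(15692 - 182385) = -432770*(-166693) = 72139729610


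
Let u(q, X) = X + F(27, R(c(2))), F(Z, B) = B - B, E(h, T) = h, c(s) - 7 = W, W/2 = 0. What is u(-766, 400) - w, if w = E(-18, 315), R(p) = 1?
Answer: 418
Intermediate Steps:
W = 0 (W = 2*0 = 0)
c(s) = 7 (c(s) = 7 + 0 = 7)
F(Z, B) = 0
u(q, X) = X (u(q, X) = X + 0 = X)
w = -18
u(-766, 400) - w = 400 - 1*(-18) = 400 + 18 = 418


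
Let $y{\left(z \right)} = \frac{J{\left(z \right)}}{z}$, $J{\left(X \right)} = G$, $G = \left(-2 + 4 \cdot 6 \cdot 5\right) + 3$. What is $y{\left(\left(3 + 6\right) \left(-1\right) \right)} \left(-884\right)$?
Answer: $\frac{106964}{9} \approx 11885.0$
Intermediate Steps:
$G = 121$ ($G = \left(-2 + 24 \cdot 5\right) + 3 = \left(-2 + 120\right) + 3 = 118 + 3 = 121$)
$J{\left(X \right)} = 121$
$y{\left(z \right)} = \frac{121}{z}$
$y{\left(\left(3 + 6\right) \left(-1\right) \right)} \left(-884\right) = \frac{121}{\left(3 + 6\right) \left(-1\right)} \left(-884\right) = \frac{121}{9 \left(-1\right)} \left(-884\right) = \frac{121}{-9} \left(-884\right) = 121 \left(- \frac{1}{9}\right) \left(-884\right) = \left(- \frac{121}{9}\right) \left(-884\right) = \frac{106964}{9}$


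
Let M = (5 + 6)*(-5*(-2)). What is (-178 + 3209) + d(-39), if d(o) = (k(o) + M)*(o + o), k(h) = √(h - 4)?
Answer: -5549 - 78*I*√43 ≈ -5549.0 - 511.48*I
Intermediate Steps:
k(h) = √(-4 + h)
M = 110 (M = 11*10 = 110)
d(o) = 2*o*(110 + √(-4 + o)) (d(o) = (√(-4 + o) + 110)*(o + o) = (110 + √(-4 + o))*(2*o) = 2*o*(110 + √(-4 + o)))
(-178 + 3209) + d(-39) = (-178 + 3209) + 2*(-39)*(110 + √(-4 - 39)) = 3031 + 2*(-39)*(110 + √(-43)) = 3031 + 2*(-39)*(110 + I*√43) = 3031 + (-8580 - 78*I*√43) = -5549 - 78*I*√43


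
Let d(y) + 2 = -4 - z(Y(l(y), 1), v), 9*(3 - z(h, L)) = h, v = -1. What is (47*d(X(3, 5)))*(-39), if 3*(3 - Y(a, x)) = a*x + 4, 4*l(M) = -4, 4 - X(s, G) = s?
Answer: 48269/3 ≈ 16090.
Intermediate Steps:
X(s, G) = 4 - s
l(M) = -1 (l(M) = (1/4)*(-4) = -1)
Y(a, x) = 5/3 - a*x/3 (Y(a, x) = 3 - (a*x + 4)/3 = 3 - (4 + a*x)/3 = 3 + (-4/3 - a*x/3) = 5/3 - a*x/3)
z(h, L) = 3 - h/9
d(y) = -79/9 (d(y) = -2 + (-4 - (3 - (5/3 - 1/3*(-1)*1)/9)) = -2 + (-4 - (3 - (5/3 + 1/3)/9)) = -2 + (-4 - (3 - 1/9*2)) = -2 + (-4 - (3 - 2/9)) = -2 + (-4 - 1*25/9) = -2 + (-4 - 25/9) = -2 - 61/9 = -79/9)
(47*d(X(3, 5)))*(-39) = (47*(-79/9))*(-39) = -3713/9*(-39) = 48269/3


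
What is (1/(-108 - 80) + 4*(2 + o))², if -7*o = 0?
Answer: 2259009/35344 ≈ 63.915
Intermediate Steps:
o = 0 (o = -⅐*0 = 0)
(1/(-108 - 80) + 4*(2 + o))² = (1/(-108 - 80) + 4*(2 + 0))² = (1/(-188) + 4*2)² = (-1/188 + 8)² = (1503/188)² = 2259009/35344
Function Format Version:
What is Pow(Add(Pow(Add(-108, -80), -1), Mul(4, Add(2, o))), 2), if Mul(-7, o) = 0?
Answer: Rational(2259009, 35344) ≈ 63.915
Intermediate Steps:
o = 0 (o = Mul(Rational(-1, 7), 0) = 0)
Pow(Add(Pow(Add(-108, -80), -1), Mul(4, Add(2, o))), 2) = Pow(Add(Pow(Add(-108, -80), -1), Mul(4, Add(2, 0))), 2) = Pow(Add(Pow(-188, -1), Mul(4, 2)), 2) = Pow(Add(Rational(-1, 188), 8), 2) = Pow(Rational(1503, 188), 2) = Rational(2259009, 35344)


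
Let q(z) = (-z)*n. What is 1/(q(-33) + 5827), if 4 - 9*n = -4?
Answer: 3/17569 ≈ 0.00017076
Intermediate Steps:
n = 8/9 (n = 4/9 - 1/9*(-4) = 4/9 + 4/9 = 8/9 ≈ 0.88889)
q(z) = -8*z/9 (q(z) = -z*(8/9) = -8*z/9)
1/(q(-33) + 5827) = 1/(-8/9*(-33) + 5827) = 1/(88/3 + 5827) = 1/(17569/3) = 3/17569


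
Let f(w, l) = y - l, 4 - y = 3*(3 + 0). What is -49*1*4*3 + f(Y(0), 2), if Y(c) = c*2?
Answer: -595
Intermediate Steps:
Y(c) = 2*c
y = -5 (y = 4 - 3*(3 + 0) = 4 - 3*3 = 4 - 1*9 = 4 - 9 = -5)
f(w, l) = -5 - l
-49*1*4*3 + f(Y(0), 2) = -49*1*4*3 + (-5 - 1*2) = -196*3 + (-5 - 2) = -49*12 - 7 = -588 - 7 = -595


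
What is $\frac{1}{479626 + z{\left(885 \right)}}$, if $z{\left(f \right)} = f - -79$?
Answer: $\frac{1}{480590} \approx 2.0808 \cdot 10^{-6}$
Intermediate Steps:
$z{\left(f \right)} = 79 + f$ ($z{\left(f \right)} = f + 79 = 79 + f$)
$\frac{1}{479626 + z{\left(885 \right)}} = \frac{1}{479626 + \left(79 + 885\right)} = \frac{1}{479626 + 964} = \frac{1}{480590}$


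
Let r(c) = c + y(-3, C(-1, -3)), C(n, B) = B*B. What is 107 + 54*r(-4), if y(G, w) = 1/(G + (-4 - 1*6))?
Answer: -1471/13 ≈ -113.15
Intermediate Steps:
C(n, B) = B²
y(G, w) = 1/(-10 + G) (y(G, w) = 1/(G + (-4 - 6)) = 1/(G - 10) = 1/(-10 + G))
r(c) = -1/13 + c (r(c) = c + 1/(-10 - 3) = c + 1/(-13) = c - 1/13 = -1/13 + c)
107 + 54*r(-4) = 107 + 54*(-1/13 - 4) = 107 + 54*(-53/13) = 107 - 2862/13 = -1471/13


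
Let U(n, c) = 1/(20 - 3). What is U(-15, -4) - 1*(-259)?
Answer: 4404/17 ≈ 259.06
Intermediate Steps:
U(n, c) = 1/17
U(-15, -4) - 1*(-259) = 1/17 - 1*(-259) = 1/17 + 259 = 4404/17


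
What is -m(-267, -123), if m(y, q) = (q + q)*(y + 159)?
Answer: -26568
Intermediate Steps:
m(y, q) = 2*q*(159 + y) (m(y, q) = (2*q)*(159 + y) = 2*q*(159 + y))
-m(-267, -123) = -2*(-123)*(159 - 267) = -2*(-123)*(-108) = -1*26568 = -26568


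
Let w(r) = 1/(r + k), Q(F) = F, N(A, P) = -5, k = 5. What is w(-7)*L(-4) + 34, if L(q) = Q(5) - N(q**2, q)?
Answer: 29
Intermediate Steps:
w(r) = 1/(5 + r) (w(r) = 1/(r + 5) = 1/(5 + r))
L(q) = 10 (L(q) = 5 - 1*(-5) = 5 + 5 = 10)
w(-7)*L(-4) + 34 = 10/(5 - 7) + 34 = 10/(-2) + 34 = -1/2*10 + 34 = -5 + 34 = 29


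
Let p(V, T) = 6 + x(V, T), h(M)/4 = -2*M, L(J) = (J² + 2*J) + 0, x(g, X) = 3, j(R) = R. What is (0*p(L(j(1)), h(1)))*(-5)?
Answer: 0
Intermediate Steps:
L(J) = J² + 2*J
h(M) = -8*M (h(M) = 4*(-2*M) = -8*M)
p(V, T) = 9 (p(V, T) = 6 + 3 = 9)
(0*p(L(j(1)), h(1)))*(-5) = (0*9)*(-5) = 0*(-5) = 0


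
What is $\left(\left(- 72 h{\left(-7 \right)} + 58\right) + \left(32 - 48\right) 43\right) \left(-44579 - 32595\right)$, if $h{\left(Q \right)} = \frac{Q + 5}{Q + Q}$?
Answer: $\frac{345893868}{7} \approx 4.9413 \cdot 10^{7}$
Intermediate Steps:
$h{\left(Q \right)} = \frac{5 + Q}{2 Q}$
$\left(\left(- 72 h{\left(-7 \right)} + 58\right) + \left(32 - 48\right) 43\right) \left(-44579 - 32595\right) = \left(\left(- 72 \frac{5 - 7}{2 \left(-7\right)} + 58\right) + \left(32 - 48\right) 43\right) \left(-44579 - 32595\right) = \left(\left(- 72 \cdot \frac{1}{2} \left(- \frac{1}{7}\right) \left(-2\right) + 58\right) - 688\right) \left(-77174\right) = \left(\left(\left(-72\right) \frac{1}{7} + 58\right) - 688\right) \left(-77174\right) = \left(\left(- \frac{72}{7} + 58\right) - 688\right) \left(-77174\right) = \left(\frac{334}{7} - 688\right) \left(-77174\right) = \left(- \frac{4482}{7}\right) \left(-77174\right) = \frac{345893868}{7}$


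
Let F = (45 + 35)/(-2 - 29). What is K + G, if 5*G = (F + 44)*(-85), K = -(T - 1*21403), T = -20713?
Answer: 1283768/31 ≈ 41412.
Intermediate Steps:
F = -80/31 (F = 80/(-31) = 80*(-1/31) = -80/31 ≈ -2.5806)
K = 42116 (K = -(-20713 - 1*21403) = -(-20713 - 21403) = -1*(-42116) = 42116)
G = -21828/31 (G = ((-80/31 + 44)*(-85))/5 = ((1284/31)*(-85))/5 = (⅕)*(-109140/31) = -21828/31 ≈ -704.13)
K + G = 42116 - 21828/31 = 1283768/31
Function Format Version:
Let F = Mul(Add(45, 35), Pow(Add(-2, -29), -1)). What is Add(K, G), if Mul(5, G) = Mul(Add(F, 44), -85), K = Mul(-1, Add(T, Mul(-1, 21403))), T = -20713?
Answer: Rational(1283768, 31) ≈ 41412.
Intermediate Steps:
F = Rational(-80, 31) (F = Mul(80, Pow(-31, -1)) = Mul(80, Rational(-1, 31)) = Rational(-80, 31) ≈ -2.5806)
K = 42116 (K = Mul(-1, Add(-20713, Mul(-1, 21403))) = Mul(-1, Add(-20713, -21403)) = Mul(-1, -42116) = 42116)
G = Rational(-21828, 31) (G = Mul(Rational(1, 5), Mul(Add(Rational(-80, 31), 44), -85)) = Mul(Rational(1, 5), Mul(Rational(1284, 31), -85)) = Mul(Rational(1, 5), Rational(-109140, 31)) = Rational(-21828, 31) ≈ -704.13)
Add(K, G) = Add(42116, Rational(-21828, 31)) = Rational(1283768, 31)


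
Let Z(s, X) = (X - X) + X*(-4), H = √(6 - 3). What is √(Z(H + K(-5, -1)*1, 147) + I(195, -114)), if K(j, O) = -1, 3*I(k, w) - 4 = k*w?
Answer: I*√71970/3 ≈ 89.424*I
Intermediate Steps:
I(k, w) = 4/3 + k*w/3 (I(k, w) = 4/3 + (k*w)/3 = 4/3 + k*w/3)
H = √3 ≈ 1.7320
Z(s, X) = -4*X (Z(s, X) = 0 - 4*X = -4*X)
√(Z(H + K(-5, -1)*1, 147) + I(195, -114)) = √(-4*147 + (4/3 + (⅓)*195*(-114))) = √(-588 + (4/3 - 7410)) = √(-588 - 22226/3) = √(-23990/3) = I*√71970/3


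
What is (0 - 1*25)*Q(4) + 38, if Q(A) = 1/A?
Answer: 127/4 ≈ 31.750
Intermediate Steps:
(0 - 1*25)*Q(4) + 38 = (0 - 1*25)/4 + 38 = (0 - 25)*(¼) + 38 = -25*¼ + 38 = -25/4 + 38 = 127/4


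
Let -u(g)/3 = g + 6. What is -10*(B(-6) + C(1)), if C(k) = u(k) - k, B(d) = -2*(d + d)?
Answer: -20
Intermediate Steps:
u(g) = -18 - 3*g (u(g) = -3*(g + 6) = -3*(6 + g) = -18 - 3*g)
B(d) = -4*d
C(k) = -18 - 4*k (C(k) = (-18 - 3*k) - k = -18 - 4*k)
-10*(B(-6) + C(1)) = -10*(-4*(-6) + (-18 - 4*1)) = -10*(24 + (-18 - 4)) = -10*(24 - 22) = -10*2 = -20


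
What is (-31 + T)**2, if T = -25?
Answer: 3136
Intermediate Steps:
(-31 + T)**2 = (-31 - 25)**2 = (-56)**2 = 3136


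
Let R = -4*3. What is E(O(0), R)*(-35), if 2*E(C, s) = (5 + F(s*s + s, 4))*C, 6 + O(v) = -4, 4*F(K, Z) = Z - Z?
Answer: 875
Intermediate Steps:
F(K, Z) = 0 (F(K, Z) = (Z - Z)/4 = (¼)*0 = 0)
O(v) = -10 (O(v) = -6 - 4 = -10)
R = -12
E(C, s) = 5*C/2 (E(C, s) = ((5 + 0)*C)/2 = (5*C)/2 = 5*C/2)
E(O(0), R)*(-35) = ((5/2)*(-10))*(-35) = -25*(-35) = 875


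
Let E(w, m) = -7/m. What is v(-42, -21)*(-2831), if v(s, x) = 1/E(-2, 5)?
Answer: 14155/7 ≈ 2022.1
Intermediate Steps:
v(s, x) = -5/7 (v(s, x) = 1/(-7/5) = -5/7)
v(-42, -21)*(-2831) = -5/7*(-2831) = 14155/7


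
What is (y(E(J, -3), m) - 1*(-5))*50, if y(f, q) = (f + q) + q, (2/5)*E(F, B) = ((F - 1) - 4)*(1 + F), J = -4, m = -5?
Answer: 3125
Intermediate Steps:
E(F, B) = 5*(1 + F)*(-5 + F)/2 (E(F, B) = 5*(((F - 1) - 4)*(1 + F))/2 = 5*(((-1 + F) - 4)*(1 + F))/2 = 5*((-5 + F)*(1 + F))/2 = 5*((1 + F)*(-5 + F))/2 = 5*(1 + F)*(-5 + F)/2)
y(f, q) = f + 2*q
(y(E(J, -3), m) - 1*(-5))*50 = (((-25/2 - 10*(-4) + (5/2)*(-4)²) + 2*(-5)) - 1*(-5))*50 = (((-25/2 + 40 + (5/2)*16) - 10) + 5)*50 = (((-25/2 + 40 + 40) - 10) + 5)*50 = ((135/2 - 10) + 5)*50 = (115/2 + 5)*50 = (125/2)*50 = 3125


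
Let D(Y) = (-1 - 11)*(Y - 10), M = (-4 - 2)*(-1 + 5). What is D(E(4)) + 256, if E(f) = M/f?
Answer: 448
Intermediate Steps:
M = -24 (M = -6*4 = -24)
E(f) = -24/f
D(Y) = 120 - 12*Y (D(Y) = -12*(-10 + Y) = 120 - 12*Y)
D(E(4)) + 256 = (120 - (-288)/4) + 256 = (120 - 12*(-6)) + 256 = (120 + 72) + 256 = 192 + 256 = 448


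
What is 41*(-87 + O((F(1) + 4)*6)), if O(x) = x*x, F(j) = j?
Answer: 33333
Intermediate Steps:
O(x) = x²
41*(-87 + O((F(1) + 4)*6)) = 41*(-87 + ((1 + 4)*6)²) = 41*(-87 + (5*6)²) = 41*(-87 + 30²) = 41*(-87 + 900) = 41*813 = 33333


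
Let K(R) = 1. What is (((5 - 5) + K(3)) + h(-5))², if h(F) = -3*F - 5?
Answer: 121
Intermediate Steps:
h(F) = -5 - 3*F
(((5 - 5) + K(3)) + h(-5))² = (((5 - 5) + 1) + (-5 - 3*(-5)))² = ((0 + 1) + (-5 + 15))² = (1 + 10)² = 11² = 121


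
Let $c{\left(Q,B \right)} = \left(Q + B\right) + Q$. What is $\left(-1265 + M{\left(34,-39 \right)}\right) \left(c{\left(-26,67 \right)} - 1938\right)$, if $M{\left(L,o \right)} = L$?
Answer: $2367213$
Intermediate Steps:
$c{\left(Q,B \right)} = B + 2 Q$ ($c{\left(Q,B \right)} = \left(B + Q\right) + Q = B + 2 Q$)
$\left(-1265 + M{\left(34,-39 \right)}\right) \left(c{\left(-26,67 \right)} - 1938\right) = \left(-1265 + 34\right) \left(\left(67 + 2 \left(-26\right)\right) - 1938\right) = - 1231 \left(\left(67 - 52\right) - 1938\right) = - 1231 \left(15 - 1938\right) = \left(-1231\right) \left(-1923\right) = 2367213$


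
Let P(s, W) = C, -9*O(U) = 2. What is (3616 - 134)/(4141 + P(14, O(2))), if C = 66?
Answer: 3482/4207 ≈ 0.82767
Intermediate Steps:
O(U) = -2/9 (O(U) = -1/9*2 = -2/9)
P(s, W) = 66
(3616 - 134)/(4141 + P(14, O(2))) = (3616 - 134)/(4141 + 66) = 3482/4207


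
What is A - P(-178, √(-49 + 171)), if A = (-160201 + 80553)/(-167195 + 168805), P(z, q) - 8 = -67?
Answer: 7671/805 ≈ 9.5292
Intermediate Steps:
P(z, q) = -59 (P(z, q) = 8 - 67 = -59)
A = -39824/805 (A = -79648/1610 = -79648*1/1610 = -39824/805 ≈ -49.471)
A - P(-178, √(-49 + 171)) = -39824/805 - 1*(-59) = -39824/805 + 59 = 7671/805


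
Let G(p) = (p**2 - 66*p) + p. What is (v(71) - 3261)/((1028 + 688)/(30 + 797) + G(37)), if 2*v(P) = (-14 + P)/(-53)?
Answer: 285912921/90635936 ≈ 3.1545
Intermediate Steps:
v(P) = 7/53 - P/106 (v(P) = ((-14 + P)/(-53))/2 = ((-14 + P)*(-1/53))/2 = (14/53 - P/53)/2 = 7/53 - P/106)
G(p) = p**2 - 65*p
(v(71) - 3261)/((1028 + 688)/(30 + 797) + G(37)) = ((7/53 - 1/106*71) - 3261)/((1028 + 688)/(30 + 797) + 37*(-65 + 37)) = ((7/53 - 71/106) - 3261)/(1716/827 + 37*(-28)) = (-57/106 - 3261)/(1716*(1/827) - 1036) = -345723/(106*(1716/827 - 1036)) = -345723/(106*(-855056/827)) = -345723/106*(-827/855056) = 285912921/90635936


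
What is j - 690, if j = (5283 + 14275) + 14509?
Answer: 33377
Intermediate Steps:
j = 34067 (j = 19558 + 14509 = 34067)
j - 690 = 34067 - 690 = 33377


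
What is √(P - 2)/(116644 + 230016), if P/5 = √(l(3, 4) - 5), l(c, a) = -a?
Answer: √(-2 + 15*I)/346660 ≈ 7.392e-6 + 8.443e-6*I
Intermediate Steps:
P = 15*I (P = 5*√(-1*4 - 5) = 5*√(-4 - 5) = 5*√(-9) = 5*(3*I) = 15*I ≈ 15.0*I)
√(P - 2)/(116644 + 230016) = √(15*I - 2)/(116644 + 230016) = √(-2 + 15*I)/346660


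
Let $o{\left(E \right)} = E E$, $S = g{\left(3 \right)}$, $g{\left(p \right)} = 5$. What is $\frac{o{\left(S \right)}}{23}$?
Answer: $\frac{25}{23} \approx 1.087$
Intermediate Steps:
$S = 5$
$o{\left(E \right)} = E^{2}$
$\frac{o{\left(S \right)}}{23} = \frac{5^{2}}{23} = \frac{1}{23} \cdot 25 = \frac{25}{23}$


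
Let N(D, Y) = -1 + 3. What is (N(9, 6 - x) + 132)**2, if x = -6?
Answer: 17956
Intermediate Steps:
N(D, Y) = 2
(N(9, 6 - x) + 132)**2 = (2 + 132)**2 = 134**2 = 17956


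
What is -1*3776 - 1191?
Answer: -4967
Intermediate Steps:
-1*3776 - 1191 = -3776 - 1191 = -4967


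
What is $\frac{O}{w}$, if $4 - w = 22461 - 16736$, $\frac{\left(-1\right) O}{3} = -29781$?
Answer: $- \frac{29781}{1907} \approx -15.617$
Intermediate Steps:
$O = 89343$ ($O = \left(-3\right) \left(-29781\right) = 89343$)
$w = -5721$ ($w = 4 - \left(22461 - 16736\right) = 4 - 5725 = -5721$)
$\frac{O}{w} = \frac{89343}{-5721} = 89343 \left(- \frac{1}{5721}\right) = - \frac{29781}{1907}$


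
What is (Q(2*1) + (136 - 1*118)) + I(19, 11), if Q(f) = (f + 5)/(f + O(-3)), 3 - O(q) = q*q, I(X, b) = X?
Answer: 141/4 ≈ 35.250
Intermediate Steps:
O(q) = 3 - q² (O(q) = 3 - q*q = 3 - q²)
Q(f) = (5 + f)/(-6 + f) (Q(f) = (f + 5)/(f + (3 - 1*(-3)²)) = (5 + f)/(f + (3 - 1*9)) = (5 + f)/(f + (3 - 9)) = (5 + f)/(f - 6) = (5 + f)/(-6 + f))
(Q(2*1) + (136 - 1*118)) + I(19, 11) = ((5 + 2*1)/(-6 + 2*1) + (136 - 1*118)) + 19 = ((5 + 2)/(-6 + 2) + (136 - 118)) + 19 = (7/(-4) + 18) + 19 = (-¼*7 + 18) + 19 = (-7/4 + 18) + 19 = 65/4 + 19 = 141/4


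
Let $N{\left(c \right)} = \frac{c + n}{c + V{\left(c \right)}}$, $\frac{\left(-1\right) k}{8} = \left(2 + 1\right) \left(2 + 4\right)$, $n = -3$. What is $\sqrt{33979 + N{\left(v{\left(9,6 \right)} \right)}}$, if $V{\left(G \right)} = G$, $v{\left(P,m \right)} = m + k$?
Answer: $\frac{\sqrt{71900645}}{46} \approx 184.34$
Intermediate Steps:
$k = -144$ ($k = - 8 \left(2 + 1\right) \left(2 + 4\right) = - 8 \cdot 3 \cdot 6 = \left(-8\right) 18 = -144$)
$v{\left(P,m \right)} = -144 + m$ ($v{\left(P,m \right)} = m - 144 = -144 + m$)
$N{\left(c \right)} = \frac{-3 + c}{2 c}$ ($N{\left(c \right)} = \frac{c - 3}{c + c} = \frac{-3 + c}{2 c}$)
$\sqrt{33979 + N{\left(v{\left(9,6 \right)} \right)}} = \sqrt{33979 + \frac{-3 + \left(-144 + 6\right)}{2 \left(-144 + 6\right)}} = \sqrt{33979 + \frac{-3 - 138}{2 \left(-138\right)}} = \sqrt{33979 + \frac{1}{2} \left(- \frac{1}{138}\right) \left(-141\right)} = \sqrt{33979 + \frac{47}{92}} = \sqrt{\frac{3126115}{92}} = \frac{\sqrt{71900645}}{46}$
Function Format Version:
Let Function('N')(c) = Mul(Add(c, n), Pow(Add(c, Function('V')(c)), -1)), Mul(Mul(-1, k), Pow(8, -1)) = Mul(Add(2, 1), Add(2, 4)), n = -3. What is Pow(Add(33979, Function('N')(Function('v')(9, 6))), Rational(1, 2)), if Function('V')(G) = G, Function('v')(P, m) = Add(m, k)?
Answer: Mul(Rational(1, 46), Pow(71900645, Rational(1, 2))) ≈ 184.34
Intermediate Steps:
k = -144 (k = Mul(-8, Mul(Add(2, 1), Add(2, 4))) = Mul(-8, Mul(3, 6)) = Mul(-8, 18) = -144)
Function('v')(P, m) = Add(-144, m) (Function('v')(P, m) = Add(m, -144) = Add(-144, m))
Function('N')(c) = Mul(Rational(1, 2), Pow(c, -1), Add(-3, c)) (Function('N')(c) = Mul(Add(c, -3), Pow(Add(c, c), -1)) = Mul(Add(-3, c), Pow(Mul(2, c), -1)) = Mul(Add(-3, c), Mul(Rational(1, 2), Pow(c, -1))) = Mul(Rational(1, 2), Pow(c, -1), Add(-3, c)))
Pow(Add(33979, Function('N')(Function('v')(9, 6))), Rational(1, 2)) = Pow(Add(33979, Mul(Rational(1, 2), Pow(Add(-144, 6), -1), Add(-3, Add(-144, 6)))), Rational(1, 2)) = Pow(Add(33979, Mul(Rational(1, 2), Pow(-138, -1), Add(-3, -138))), Rational(1, 2)) = Pow(Add(33979, Mul(Rational(1, 2), Rational(-1, 138), -141)), Rational(1, 2)) = Pow(Add(33979, Rational(47, 92)), Rational(1, 2)) = Pow(Rational(3126115, 92), Rational(1, 2)) = Mul(Rational(1, 46), Pow(71900645, Rational(1, 2)))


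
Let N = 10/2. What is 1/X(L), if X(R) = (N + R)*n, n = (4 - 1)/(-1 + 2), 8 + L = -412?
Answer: -1/1245 ≈ -0.00080321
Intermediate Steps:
L = -420 (L = -8 - 412 = -420)
N = 5 (N = 10*(½) = 5)
n = 3 (n = 3/1 = 3*1 = 3)
X(R) = 15 + 3*R (X(R) = (5 + R)*3 = 15 + 3*R)
1/X(L) = 1/(15 + 3*(-420)) = 1/(15 - 1260) = 1/(-1245) = -1/1245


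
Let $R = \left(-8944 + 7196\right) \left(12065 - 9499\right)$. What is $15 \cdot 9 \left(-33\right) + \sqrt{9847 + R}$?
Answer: $-4455 + i \sqrt{4475521} \approx -4455.0 + 2115.5 i$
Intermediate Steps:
$R = -4485368$ ($R = \left(-1748\right) 2566 = -4485368$)
$15 \cdot 9 \left(-33\right) + \sqrt{9847 + R} = 15 \cdot 9 \left(-33\right) + \sqrt{9847 - 4485368} = 135 \left(-33\right) + \sqrt{-4475521} = -4455 + i \sqrt{4475521}$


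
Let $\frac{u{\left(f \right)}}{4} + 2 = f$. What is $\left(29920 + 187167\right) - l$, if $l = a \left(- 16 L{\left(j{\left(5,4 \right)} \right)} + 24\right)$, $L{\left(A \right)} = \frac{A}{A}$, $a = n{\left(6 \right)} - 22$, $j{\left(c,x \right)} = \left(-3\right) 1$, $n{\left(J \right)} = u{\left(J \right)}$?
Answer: $217135$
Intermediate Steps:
$u{\left(f \right)} = -8 + 4 f$
$n{\left(J \right)} = -8 + 4 J$
$j{\left(c,x \right)} = -3$
$a = -6$ ($a = \left(-8 + 4 \cdot 6\right) - 22 = \left(-8 + 24\right) - 22 = 16 - 22 = -6$)
$L{\left(A \right)} = 1$
$l = -48$ ($l = - 6 \left(\left(-16\right) 1 + 24\right) = - 6 \left(-16 + 24\right) = \left(-6\right) 8 = -48$)
$\left(29920 + 187167\right) - l = \left(29920 + 187167\right) - -48 = 217087 + 48 = 217135$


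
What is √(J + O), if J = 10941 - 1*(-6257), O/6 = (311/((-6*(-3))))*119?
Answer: √265809/3 ≈ 171.86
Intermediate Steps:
O = 37009/3 (O = 6*((311/((-6*(-3))))*119) = 6*((311/18)*119) = 6*(37009/18) = 37009/3 ≈ 12336.)
J = 17198 (J = 10941 + 6257 = 17198)
√(J + O) = √(17198 + 37009/3) = √(88603/3) = √265809/3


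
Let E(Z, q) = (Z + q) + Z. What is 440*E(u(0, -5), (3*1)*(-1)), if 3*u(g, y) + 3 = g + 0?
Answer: -2200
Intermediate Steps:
u(g, y) = -1 + g/3 (u(g, y) = -1 + (g + 0)/3 = -1 + g/3)
E(Z, q) = q + 2*Z
440*E(u(0, -5), (3*1)*(-1)) = 440*((3*1)*(-1) + 2*(-1 + (1/3)*0)) = 440*(3*(-1) + 2*(-1 + 0)) = 440*(-3 + 2*(-1)) = 440*(-3 - 2) = 440*(-5) = -2200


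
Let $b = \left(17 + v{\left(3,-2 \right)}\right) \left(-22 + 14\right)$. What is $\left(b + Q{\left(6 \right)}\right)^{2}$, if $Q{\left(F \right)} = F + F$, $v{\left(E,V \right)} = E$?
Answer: $21904$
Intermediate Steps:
$Q{\left(F \right)} = 2 F$
$b = -160$ ($b = \left(17 + 3\right) \left(-22 + 14\right) = 20 \left(-8\right) = -160$)
$\left(b + Q{\left(6 \right)}\right)^{2} = \left(-160 + 2 \cdot 6\right)^{2} = \left(-160 + 12\right)^{2} = \left(-148\right)^{2} = 21904$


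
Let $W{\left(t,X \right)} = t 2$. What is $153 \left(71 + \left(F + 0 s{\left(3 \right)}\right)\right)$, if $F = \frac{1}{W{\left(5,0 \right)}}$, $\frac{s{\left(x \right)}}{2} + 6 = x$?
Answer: $\frac{108783}{10} \approx 10878.0$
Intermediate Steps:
$W{\left(t,X \right)} = 2 t$
$s{\left(x \right)} = -12 + 2 x$
$F = \frac{1}{10}$ ($F = \frac{1}{2 \cdot 5} = \frac{1}{10} \approx 0.1$)
$153 \left(71 + \left(F + 0 s{\left(3 \right)}\right)\right) = 153 \left(71 + \left(\frac{1}{10} + 0 \left(-12 + 2 \cdot 3\right)\right)\right) = 153 \left(71 + \left(\frac{1}{10} + 0 \left(-12 + 6\right)\right)\right) = 153 \left(71 + \left(\frac{1}{10} + 0 \left(-6\right)\right)\right) = 153 \left(71 + \left(\frac{1}{10} + 0\right)\right) = 153 \left(71 + \frac{1}{10}\right) = 153 \cdot \frac{711}{10} = \frac{108783}{10}$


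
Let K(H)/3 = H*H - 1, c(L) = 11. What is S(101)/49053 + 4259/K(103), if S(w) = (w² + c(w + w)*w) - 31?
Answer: 189307757/520354224 ≈ 0.36381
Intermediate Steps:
S(w) = -31 + w² + 11*w (S(w) = (w² + 11*w) - 31 = -31 + w² + 11*w)
K(H) = -3 + 3*H² (K(H) = 3*(H*H - 1) = 3*(H² - 1) = 3*(-1 + H²) = -3 + 3*H²)
S(101)/49053 + 4259/K(103) = (-31 + 101² + 11*101)/49053 + 4259/(-3 + 3*103²) = (-31 + 10201 + 1111)*(1/49053) + 4259/(-3 + 3*10609) = 11281*(1/49053) + 4259/(-3 + 31827) = 11281/49053 + 4259/31824 = 189307757/520354224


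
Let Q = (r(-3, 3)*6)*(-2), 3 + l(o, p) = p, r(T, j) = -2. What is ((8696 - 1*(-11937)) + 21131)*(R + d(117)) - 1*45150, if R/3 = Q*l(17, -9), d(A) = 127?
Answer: -30825218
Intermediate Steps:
l(o, p) = -3 + p
Q = 24 (Q = -2*6*(-2) = -12*(-2) = 24)
R = -864 (R = 3*(24*(-3 - 9)) = 3*(24*(-12)) = 3*(-288) = -864)
((8696 - 1*(-11937)) + 21131)*(R + d(117)) - 1*45150 = ((8696 - 1*(-11937)) + 21131)*(-864 + 127) - 1*45150 = ((8696 + 11937) + 21131)*(-737) - 45150 = (20633 + 21131)*(-737) - 45150 = 41764*(-737) - 45150 = -30780068 - 45150 = -30825218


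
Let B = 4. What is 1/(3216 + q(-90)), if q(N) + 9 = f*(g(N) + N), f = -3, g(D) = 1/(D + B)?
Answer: 86/299025 ≈ 0.00028760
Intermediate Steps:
g(D) = 1/(4 + D) (g(D) = 1/(D + 4) = 1/(4 + D))
q(N) = -9 - 3*N - 3/(4 + N) (q(N) = -9 - 3*(1/(4 + N) + N) = -9 - 3*(N + 1/(4 + N)) = -9 + (-3*N - 3/(4 + N)) = -9 - 3*N - 3/(4 + N))
1/(3216 + q(-90)) = 1/(3216 + 3*(-1 + (-3 - 1*(-90))*(4 - 90))/(4 - 90)) = 1/(3216 + 3*(-1 + (-3 + 90)*(-86))/(-86)) = 1/(3216 + 3*(-1/86)*(-1 + 87*(-86))) = 1/(3216 + 3*(-1/86)*(-1 - 7482)) = 1/(3216 + 3*(-1/86)*(-7483)) = 1/(3216 + 22449/86) = 1/(299025/86) = 86/299025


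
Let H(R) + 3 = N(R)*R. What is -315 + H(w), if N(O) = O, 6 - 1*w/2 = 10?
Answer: -254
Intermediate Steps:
w = -8 (w = 12 - 2*10 = 12 - 20 = -8)
H(R) = -3 + R² (H(R) = -3 + R*R = -3 + R²)
-315 + H(w) = -315 + (-3 + (-8)²) = -315 + (-3 + 64) = -315 + 61 = -254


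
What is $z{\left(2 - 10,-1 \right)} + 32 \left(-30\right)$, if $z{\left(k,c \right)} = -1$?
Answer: $-961$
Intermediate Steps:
$z{\left(2 - 10,-1 \right)} + 32 \left(-30\right) = -1 + 32 \left(-30\right) = -1 - 960 = -961$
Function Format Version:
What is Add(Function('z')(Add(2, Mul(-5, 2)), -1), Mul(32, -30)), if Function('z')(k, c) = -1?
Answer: -961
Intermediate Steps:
Add(Function('z')(Add(2, Mul(-5, 2)), -1), Mul(32, -30)) = Add(-1, Mul(32, -30)) = Add(-1, -960) = -961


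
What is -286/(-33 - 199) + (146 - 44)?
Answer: 11975/116 ≈ 103.23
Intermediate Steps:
-286/(-33 - 199) + (146 - 44) = -286/(-232) + 102 = -286*(-1/232) + 102 = 143/116 + 102 = 11975/116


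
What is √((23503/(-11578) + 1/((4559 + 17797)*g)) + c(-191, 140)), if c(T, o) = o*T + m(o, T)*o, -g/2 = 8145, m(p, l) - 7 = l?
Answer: I*√80025066839097617752588290/39041363340 ≈ 229.13*I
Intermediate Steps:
m(p, l) = 7 + l
g = -16290 (g = -2*8145 = -16290)
c(T, o) = T*o + o*(7 + T) (c(T, o) = o*T + (7 + T)*o = T*o + o*(7 + T))
√((23503/(-11578) + 1/((4559 + 17797)*g)) + c(-191, 140)) = √((23503/(-11578) + 1/((4559 + 17797)*(-16290))) + 140*(7 + 2*(-191))) = √((23503*(-1/11578) - 1/16290/22356) + 140*(7 - 382)) = √((-23503/11578 + (1/22356)*(-1/16290)) + 140*(-375)) = √((-23503/11578 - 1/364179240) - 52500) = √(-4279652344649/2108233620360 - 52500) = √(-110686544721244649/2108233620360) = I*√80025066839097617752588290/39041363340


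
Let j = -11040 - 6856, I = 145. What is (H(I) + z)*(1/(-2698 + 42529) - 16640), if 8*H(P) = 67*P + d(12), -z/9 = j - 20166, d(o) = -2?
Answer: -1822783870697503/318648 ≈ -5.7204e+9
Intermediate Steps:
j = -17896
z = 342558 (z = -9*(-17896 - 20166) = -9*(-38062) = 342558)
H(P) = -¼ + 67*P/8 (H(P) = (67*P - 2)/8 = (-2 + 67*P)/8 = -¼ + 67*P/8)
(H(I) + z)*(1/(-2698 + 42529) - 16640) = ((-¼ + (67/8)*145) + 342558)*(1/(-2698 + 42529) - 16640) = ((-¼ + 9715/8) + 342558)*(1/39831 - 16640) = (9713/8 + 342558)*(1/39831 - 16640) = (2750177/8)*(-662787839/39831) = -1822783870697503/318648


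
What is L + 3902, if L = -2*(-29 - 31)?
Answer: 4022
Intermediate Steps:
L = 120 (L = -2*(-60) = 120)
L + 3902 = 120 + 3902 = 4022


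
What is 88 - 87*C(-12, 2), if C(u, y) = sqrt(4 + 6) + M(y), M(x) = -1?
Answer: 175 - 87*sqrt(10) ≈ -100.12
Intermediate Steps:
C(u, y) = -1 + sqrt(10) (C(u, y) = sqrt(4 + 6) - 1 = sqrt(10) - 1 = -1 + sqrt(10))
88 - 87*C(-12, 2) = 88 - 87*(-1 + sqrt(10)) = 88 + (87 - 87*sqrt(10)) = 175 - 87*sqrt(10)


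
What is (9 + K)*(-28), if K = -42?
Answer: 924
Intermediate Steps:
(9 + K)*(-28) = (9 - 42)*(-28) = -33*(-28) = 924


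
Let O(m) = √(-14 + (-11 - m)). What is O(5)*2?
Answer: 2*I*√30 ≈ 10.954*I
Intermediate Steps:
O(m) = √(-25 - m)
O(5)*2 = √(-25 - 1*5)*2 = √(-25 - 5)*2 = √(-30)*2 = (I*√30)*2 = 2*I*√30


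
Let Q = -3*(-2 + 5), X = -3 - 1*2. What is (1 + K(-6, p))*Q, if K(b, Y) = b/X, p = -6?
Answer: -99/5 ≈ -19.800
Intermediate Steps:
X = -5 (X = -3 - 2 = -5)
K(b, Y) = -b/5 (K(b, Y) = b/(-5) = b*(-⅕) = -b/5)
Q = -9 (Q = -3*3 = -9)
(1 + K(-6, p))*Q = (1 - ⅕*(-6))*(-9) = (1 + 6/5)*(-9) = (11/5)*(-9) = -99/5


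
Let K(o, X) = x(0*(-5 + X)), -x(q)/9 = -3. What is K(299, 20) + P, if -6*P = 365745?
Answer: -121861/2 ≈ -60931.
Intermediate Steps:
x(q) = 27 (x(q) = -9*(-3) = 27)
P = -121915/2 (P = -⅙*365745 = -121915/2 ≈ -60958.)
K(o, X) = 27
K(299, 20) + P = 27 - 121915/2 = -121861/2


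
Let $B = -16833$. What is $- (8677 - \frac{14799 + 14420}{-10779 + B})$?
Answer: $- \frac{239618543}{27612} \approx -8678.1$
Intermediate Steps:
$- (8677 - \frac{14799 + 14420}{-10779 + B}) = - (8677 - \frac{14799 + 14420}{-10779 - 16833}) = - (8677 - \frac{29219}{-27612}) = - (8677 - 29219 \left(- \frac{1}{27612}\right)) = - (8677 - - \frac{29219}{27612}) = - (8677 + \frac{29219}{27612}) = \left(-1\right) \frac{239618543}{27612} = - \frac{239618543}{27612}$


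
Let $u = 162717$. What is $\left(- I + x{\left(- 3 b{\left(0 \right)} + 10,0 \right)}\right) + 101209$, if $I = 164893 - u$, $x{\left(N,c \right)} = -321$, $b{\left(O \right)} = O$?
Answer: $98712$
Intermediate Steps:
$I = 2176$ ($I = 164893 - 162717 = 2176$)
$\left(- I + x{\left(- 3 b{\left(0 \right)} + 10,0 \right)}\right) + 101209 = \left(\left(-1\right) 2176 - 321\right) + 101209 = \left(-2176 - 321\right) + 101209 = -2497 + 101209 = 98712$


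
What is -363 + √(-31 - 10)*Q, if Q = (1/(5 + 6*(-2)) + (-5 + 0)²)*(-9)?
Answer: -363 - 1566*I*√41/7 ≈ -363.0 - 1432.5*I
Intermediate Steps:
Q = -1566/7 (Q = (1/(5 - 12) + (-5)²)*(-9) = (1/(-7) + 25)*(-9) = (-⅐ + 25)*(-9) = (174/7)*(-9) = -1566/7 ≈ -223.71)
-363 + √(-31 - 10)*Q = -363 + √(-31 - 10)*(-1566/7) = -363 + √(-41)*(-1566/7) = -363 + (I*√41)*(-1566/7) = -363 - 1566*I*√41/7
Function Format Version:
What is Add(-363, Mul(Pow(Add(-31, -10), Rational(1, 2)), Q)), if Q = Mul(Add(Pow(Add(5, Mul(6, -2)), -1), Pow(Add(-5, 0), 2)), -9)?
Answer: Add(-363, Mul(Rational(-1566, 7), I, Pow(41, Rational(1, 2)))) ≈ Add(-363.00, Mul(-1432.5, I))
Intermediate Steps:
Q = Rational(-1566, 7) (Q = Mul(Add(Pow(Add(5, -12), -1), Pow(-5, 2)), -9) = Mul(Add(Pow(-7, -1), 25), -9) = Mul(Add(Rational(-1, 7), 25), -9) = Mul(Rational(174, 7), -9) = Rational(-1566, 7) ≈ -223.71)
Add(-363, Mul(Pow(Add(-31, -10), Rational(1, 2)), Q)) = Add(-363, Mul(Pow(Add(-31, -10), Rational(1, 2)), Rational(-1566, 7))) = Add(-363, Mul(Pow(-41, Rational(1, 2)), Rational(-1566, 7))) = Add(-363, Mul(Mul(I, Pow(41, Rational(1, 2))), Rational(-1566, 7))) = Add(-363, Mul(Rational(-1566, 7), I, Pow(41, Rational(1, 2))))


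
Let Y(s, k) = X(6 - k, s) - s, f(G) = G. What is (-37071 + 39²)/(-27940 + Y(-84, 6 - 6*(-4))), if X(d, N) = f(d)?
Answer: 3555/2788 ≈ 1.2751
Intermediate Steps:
X(d, N) = d
Y(s, k) = 6 - k - s (Y(s, k) = (6 - k) - s = 6 - k - s)
(-37071 + 39²)/(-27940 + Y(-84, 6 - 6*(-4))) = (-37071 + 39²)/(-27940 + (6 - (6 - 6*(-4)) - 1*(-84))) = (-37071 + 1521)/(-27940 + (6 - (6 + 24) + 84)) = -35550/(-27940 + (6 - 1*30 + 84)) = -35550/(-27940 + (6 - 30 + 84)) = -35550/(-27940 + 60) = -35550/(-27880) = -35550*(-1/27880) = 3555/2788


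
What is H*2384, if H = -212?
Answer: -505408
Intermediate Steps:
H*2384 = -212*2384 = -505408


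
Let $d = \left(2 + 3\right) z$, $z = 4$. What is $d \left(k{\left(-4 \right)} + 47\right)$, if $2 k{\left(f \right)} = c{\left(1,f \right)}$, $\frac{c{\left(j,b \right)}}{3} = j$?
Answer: $970$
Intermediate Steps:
$c{\left(j,b \right)} = 3 j$
$k{\left(f \right)} = \frac{3}{2}$ ($k{\left(f \right)} = \frac{3 \cdot 1}{2} = \frac{1}{2} \cdot 3 = \frac{3}{2}$)
$d = 20$ ($d = \left(2 + 3\right) 4 = 5 \cdot 4 = 20$)
$d \left(k{\left(-4 \right)} + 47\right) = 20 \left(\frac{3}{2} + 47\right) = 20 \cdot \frac{97}{2} = 970$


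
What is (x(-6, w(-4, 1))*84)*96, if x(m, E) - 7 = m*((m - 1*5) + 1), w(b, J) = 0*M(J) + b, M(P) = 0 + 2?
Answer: 540288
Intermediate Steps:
M(P) = 2
w(b, J) = b (w(b, J) = 0*2 + b = 0 + b = b)
x(m, E) = 7 + m*(-4 + m) (x(m, E) = 7 + m*((m - 1*5) + 1) = 7 + m*((m - 5) + 1) = 7 + m*((-5 + m) + 1) = 7 + m*(-4 + m))
(x(-6, w(-4, 1))*84)*96 = ((7 + (-6)² - 4*(-6))*84)*96 = ((7 + 36 + 24)*84)*96 = (67*84)*96 = 5628*96 = 540288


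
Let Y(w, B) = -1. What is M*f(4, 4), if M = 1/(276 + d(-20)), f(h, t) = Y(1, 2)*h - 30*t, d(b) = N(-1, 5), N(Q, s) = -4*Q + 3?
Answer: -124/283 ≈ -0.43816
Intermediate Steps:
N(Q, s) = 3 - 4*Q
d(b) = 7 (d(b) = 3 - 4*(-1) = 3 + 4 = 7)
f(h, t) = -h - 30*t
M = 1/283 (M = 1/(276 + 7) = 1/283 ≈ 0.0035336)
M*f(4, 4) = (-1*4 - 30*4)/283 = (-4 - 120)/283 = (1/283)*(-124) = -124/283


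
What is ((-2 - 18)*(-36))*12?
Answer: 8640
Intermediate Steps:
((-2 - 18)*(-36))*12 = -20*(-36)*12 = 720*12 = 8640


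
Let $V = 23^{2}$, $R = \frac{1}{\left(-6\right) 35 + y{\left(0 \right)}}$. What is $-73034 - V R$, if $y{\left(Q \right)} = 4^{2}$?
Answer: $- \frac{14168067}{194} \approx -73031.0$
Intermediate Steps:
$y{\left(Q \right)} = 16$
$R = - \frac{1}{194}$ ($R = \frac{1}{\left(-6\right) 35 + 16} = \frac{1}{-210 + 16} = \frac{1}{-194} = - \frac{1}{194} \approx -0.0051546$)
$V = 529$
$-73034 - V R = -73034 - 529 \left(- \frac{1}{194}\right) = -73034 - - \frac{529}{194} = -73034 + \frac{529}{194} = - \frac{14168067}{194}$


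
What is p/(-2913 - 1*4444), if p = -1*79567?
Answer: 79567/7357 ≈ 10.815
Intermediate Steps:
p = -79567
p/(-2913 - 1*4444) = -79567/(-2913 - 1*4444) = -79567/(-2913 - 4444) = -79567/(-7357) = -79567*(-1/7357) = 79567/7357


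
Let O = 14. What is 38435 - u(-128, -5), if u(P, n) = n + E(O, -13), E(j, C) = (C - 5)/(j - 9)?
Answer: 192218/5 ≈ 38444.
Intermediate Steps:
E(j, C) = (-5 + C)/(-9 + j)
u(P, n) = -18/5 + n (u(P, n) = n + (-5 - 13)/(-9 + 14) = n - 18/5 = -18/5 + n)
38435 - u(-128, -5) = 38435 - (-18/5 - 5) = 38435 - 1*(-43/5) = 38435 + 43/5 = 192218/5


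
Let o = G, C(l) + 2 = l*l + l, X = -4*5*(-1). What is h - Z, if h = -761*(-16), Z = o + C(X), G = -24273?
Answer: 36031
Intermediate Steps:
X = 20 (X = -20*(-1) = 20)
C(l) = -2 + l + l² (C(l) = -2 + (l*l + l) = -2 + (l² + l) = -2 + (l + l²) = -2 + l + l²)
o = -24273
Z = -23855 (Z = -24273 + (-2 + 20 + 20²) = -24273 + (-2 + 20 + 400) = -24273 + 418 = -23855)
h = 12176
h - Z = 12176 - 1*(-23855) = 12176 + 23855 = 36031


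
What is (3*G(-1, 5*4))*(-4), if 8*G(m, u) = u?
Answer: -30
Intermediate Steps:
G(m, u) = u/8
(3*G(-1, 5*4))*(-4) = (3*((5*4)/8))*(-4) = (3*((⅛)*20))*(-4) = (3*(5/2))*(-4) = (15/2)*(-4) = -30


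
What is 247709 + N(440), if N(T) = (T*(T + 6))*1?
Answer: 443949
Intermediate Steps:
N(T) = T*(6 + T) (N(T) = (T*(6 + T))*1 = T*(6 + T))
247709 + N(440) = 247709 + 440*(6 + 440) = 247709 + 440*446 = 247709 + 196240 = 443949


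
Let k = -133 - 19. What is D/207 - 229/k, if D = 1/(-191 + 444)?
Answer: 11993111/7960392 ≈ 1.5066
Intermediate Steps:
D = 1/253 ≈ 0.0039526
k = -152
D/207 - 229/k = (1/253)/207 - 229/(-152) = (1/253)*(1/207) - 229*(-1/152) = 1/52371 + 229/152 = 11993111/7960392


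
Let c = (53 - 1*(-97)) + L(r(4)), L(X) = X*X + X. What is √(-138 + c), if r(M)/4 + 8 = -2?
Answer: 2*√393 ≈ 39.648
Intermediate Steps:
r(M) = -40 (r(M) = -32 + 4*(-2) = -32 - 8 = -40)
L(X) = X + X² (L(X) = X² + X = X + X²)
c = 1710 (c = (53 - 1*(-97)) - 40*(1 - 40) = (53 + 97) - 40*(-39) = 150 + 1560 = 1710)
√(-138 + c) = √(-138 + 1710) = √1572 = 2*√393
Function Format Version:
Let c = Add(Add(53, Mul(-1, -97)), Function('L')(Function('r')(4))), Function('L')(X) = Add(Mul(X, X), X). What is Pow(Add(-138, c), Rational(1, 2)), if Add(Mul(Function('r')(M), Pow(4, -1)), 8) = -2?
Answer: Mul(2, Pow(393, Rational(1, 2))) ≈ 39.648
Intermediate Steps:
Function('r')(M) = -40 (Function('r')(M) = Add(-32, Mul(4, -2)) = Add(-32, -8) = -40)
Function('L')(X) = Add(X, Pow(X, 2)) (Function('L')(X) = Add(Pow(X, 2), X) = Add(X, Pow(X, 2)))
c = 1710 (c = Add(Add(53, Mul(-1, -97)), Mul(-40, Add(1, -40))) = Add(Add(53, 97), Mul(-40, -39)) = Add(150, 1560) = 1710)
Pow(Add(-138, c), Rational(1, 2)) = Pow(Add(-138, 1710), Rational(1, 2)) = Pow(1572, Rational(1, 2)) = Mul(2, Pow(393, Rational(1, 2)))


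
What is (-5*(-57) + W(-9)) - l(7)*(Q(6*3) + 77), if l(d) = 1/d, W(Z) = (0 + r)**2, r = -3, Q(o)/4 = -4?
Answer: 1997/7 ≈ 285.29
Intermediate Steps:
Q(o) = -16 (Q(o) = 4*(-4) = -16)
W(Z) = 9 (W(Z) = (0 - 3)**2 = (-3)**2 = 9)
(-5*(-57) + W(-9)) - l(7)*(Q(6*3) + 77) = (-5*(-57) + 9) - (-16 + 77)/7 = (285 + 9) - 61/7 = 294 - 1*61/7 = 294 - 61/7 = 1997/7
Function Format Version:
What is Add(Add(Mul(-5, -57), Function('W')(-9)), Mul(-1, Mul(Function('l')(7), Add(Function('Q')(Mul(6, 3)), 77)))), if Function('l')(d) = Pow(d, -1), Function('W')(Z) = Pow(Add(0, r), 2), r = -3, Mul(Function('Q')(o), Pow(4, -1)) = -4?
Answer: Rational(1997, 7) ≈ 285.29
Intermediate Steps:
Function('Q')(o) = -16 (Function('Q')(o) = Mul(4, -4) = -16)
Function('W')(Z) = 9 (Function('W')(Z) = Pow(Add(0, -3), 2) = Pow(-3, 2) = 9)
Add(Add(Mul(-5, -57), Function('W')(-9)), Mul(-1, Mul(Function('l')(7), Add(Function('Q')(Mul(6, 3)), 77)))) = Add(Add(Mul(-5, -57), 9), Mul(-1, Mul(Pow(7, -1), Add(-16, 77)))) = Add(Add(285, 9), Mul(-1, Mul(Rational(1, 7), 61))) = Add(294, Mul(-1, Rational(61, 7))) = Add(294, Rational(-61, 7)) = Rational(1997, 7)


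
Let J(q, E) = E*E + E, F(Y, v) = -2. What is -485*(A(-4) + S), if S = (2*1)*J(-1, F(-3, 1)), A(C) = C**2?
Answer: -9700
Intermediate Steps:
J(q, E) = E + E**2 (J(q, E) = E**2 + E = E + E**2)
S = 4 (S = (2*1)*(-2*(1 - 2)) = 2*(-2*(-1)) = 2*2 = 4)
-485*(A(-4) + S) = -485*((-4)**2 + 4) = -485*(16 + 4) = -485*20 = -9700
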